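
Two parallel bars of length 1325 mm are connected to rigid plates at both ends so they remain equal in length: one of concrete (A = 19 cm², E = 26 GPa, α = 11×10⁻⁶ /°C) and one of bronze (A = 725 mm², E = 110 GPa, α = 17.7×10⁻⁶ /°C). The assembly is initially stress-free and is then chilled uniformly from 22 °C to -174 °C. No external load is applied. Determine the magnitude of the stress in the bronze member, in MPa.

σ ≈ 55.3 MPa (tensile)

Both members must finish at the same length. With the larger α, the bronze tends to over-contract; the plates restrain it, putting the bronze in tension and the concrete in compression. With no external load the two internal forces are equal and opposite, magnitude P.
Equating the net (thermal + elastic) strains gives |α₁ − α₂|·ΔT = P·[1/(A₁E₁) + 1/(A₂E₂)].
|α₁ − α₂|·ΔT = 6.7×10⁻⁶ × 196 = 0.001313.
1/(A₁E₁) + 1/(A₂E₂) = 1/(1900×26×10³) + 1/(725×110×10³) = 3.278×10⁻⁸ N⁻¹.
P = 0.001313 / 3.278×10⁻⁸ = 40060 N = 40.06 kN.
σ_{bronze} = P/A₂ = 40060/725 = 55.25 MPa, tensile.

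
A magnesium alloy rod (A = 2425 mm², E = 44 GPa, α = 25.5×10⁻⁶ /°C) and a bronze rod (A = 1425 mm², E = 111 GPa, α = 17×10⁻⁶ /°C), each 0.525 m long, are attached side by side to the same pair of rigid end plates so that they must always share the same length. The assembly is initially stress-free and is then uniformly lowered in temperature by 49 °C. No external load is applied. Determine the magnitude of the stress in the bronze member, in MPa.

The magnesium alloy has the larger α, so on cooling it would change length more than the bronze if both were free. The rigid plates force a common final length, so the magnesium alloy is put into tension and the bronze into compression, with equal and opposite forces P (no external load).
Compatibility of the two members (thermal + elastic change equal): (α₁ − α₂)ΔT = P·[1/(A₁E₁) + 1/(A₂E₂)].
|α₁ − α₂|·ΔT = 8.5×10⁻⁶ × 49 = 0.0004165.
1/(A₁E₁) + 1/(A₂E₂) = 1/(2425×44×10³) + 1/(1425×111×10³) = 1.569×10⁻⁸ N⁻¹.
So P = 0.0004165 / 1.569×10⁻⁸ = 26.54 kN.
σ_{bronze} = P/A₂ = 26540/1425 = 18.62 MPa, compressive.

σ ≈ 18.6 MPa (compressive)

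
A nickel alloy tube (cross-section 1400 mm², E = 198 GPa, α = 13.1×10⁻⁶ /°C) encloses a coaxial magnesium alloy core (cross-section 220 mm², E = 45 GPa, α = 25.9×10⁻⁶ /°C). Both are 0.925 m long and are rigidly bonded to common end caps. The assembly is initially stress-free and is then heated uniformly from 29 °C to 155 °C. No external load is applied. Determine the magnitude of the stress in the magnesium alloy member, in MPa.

σ ≈ 70.1 MPa (compressive)

Equilibrium of a rigid end plate with no external load gives equal and opposite internal forces ±P in the two members. Since α_{magnesium alloy} > α_{nickel alloy}, heating drives the magnesium alloy into compression and the nickel alloy into tension.
Compatibility of the two members (thermal + elastic change equal): (α₁ − α₂)ΔT = P·[1/(A₁E₁) + 1/(A₂E₂)].
|α₁ − α₂|·ΔT = 12.8×10⁻⁶ × 126 = 0.001613.
1/(A₁E₁) + 1/(A₂E₂) = 1/(1400×198×10³) + 1/(220×45×10³) = 1.046×10⁻⁷ N⁻¹.
P = 0.001613 / 1.046×10⁻⁷ = 15420 N = 15.42 kN.
σ_{magnesium alloy} = P/A₂ = 15420/220 = 70.07 MPa, compressive.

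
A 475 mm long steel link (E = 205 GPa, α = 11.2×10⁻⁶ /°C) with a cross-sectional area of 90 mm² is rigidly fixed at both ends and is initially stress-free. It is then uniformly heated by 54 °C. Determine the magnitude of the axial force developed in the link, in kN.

Full restraint means ε = 0, so the stress is σ = EαΔT = 205×10³ × 11.2×10⁻⁶ × 54 = 124 MPa.
Axial force P = σA = 124 × 90 = 11160 N = 11.16 kN, compressive.

P ≈ 11.2 kN (compressive)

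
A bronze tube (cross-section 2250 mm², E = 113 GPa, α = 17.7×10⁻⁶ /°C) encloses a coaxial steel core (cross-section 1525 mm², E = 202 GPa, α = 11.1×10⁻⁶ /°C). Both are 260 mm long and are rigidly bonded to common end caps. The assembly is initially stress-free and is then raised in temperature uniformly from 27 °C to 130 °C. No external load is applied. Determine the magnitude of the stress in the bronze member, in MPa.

Equilibrium of a rigid end plate with no external load gives equal and opposite internal forces ±P in the two members. Since α_{bronze} > α_{steel}, heating drives the bronze into compression and the steel into tension.
Compatibility of the two members (thermal + elastic change equal): (α₁ − α₂)ΔT = P·[1/(A₁E₁) + 1/(A₂E₂)].
|α₁ − α₂|·ΔT = 6.6×10⁻⁶ × 103 = 0.0006798.
1/(A₁E₁) + 1/(A₂E₂) = 1/(2250×113×10³) + 1/(1525×202×10³) = 7.179×10⁻⁹ N⁻¹.
P = 0.0006798 / 7.179×10⁻⁹ = 94690 N = 94.69 kN.
σ_{bronze} = P/A₁ = 94690/2250 = 42.08 MPa, compressive.

σ ≈ 42.1 MPa (compressive)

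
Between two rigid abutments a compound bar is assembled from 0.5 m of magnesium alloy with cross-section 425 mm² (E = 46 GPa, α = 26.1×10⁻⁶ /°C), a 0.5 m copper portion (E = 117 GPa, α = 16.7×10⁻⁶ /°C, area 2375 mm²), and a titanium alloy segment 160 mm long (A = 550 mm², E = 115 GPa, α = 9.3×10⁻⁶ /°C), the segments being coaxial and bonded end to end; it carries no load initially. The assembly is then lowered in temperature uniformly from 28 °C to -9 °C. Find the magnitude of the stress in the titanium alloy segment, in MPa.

With the walls removed the bar would change length by δ_free = Σ αᵢΔT Lᵢ = 26.1×10⁻⁶×37×500 + 16.7×10⁻⁶×37×500 + 9.3×10⁻⁶×37×160 = 0.8469 mm.
The rigid supports impose zero overall length change; the single axial force P common to all segments must satisfy P Σ Lᵢ/(AᵢEᵢ) = δ_free.
Σ Lᵢ/(AᵢEᵢ) = 500/(425×46×10³) + 500/(2375×117×10³) + 160/(550×115×10³) = 2.99×10⁻⁵ mm/N.
Hence P = δ_free / Σ(L/AE) = 0.8469/2.99×10⁻⁵ = 28.32 kN (tensile).
σ_{titanium alloy} = P / A = 28320 / 550 = 51.49 MPa.

σ ≈ 51.5 MPa (tensile)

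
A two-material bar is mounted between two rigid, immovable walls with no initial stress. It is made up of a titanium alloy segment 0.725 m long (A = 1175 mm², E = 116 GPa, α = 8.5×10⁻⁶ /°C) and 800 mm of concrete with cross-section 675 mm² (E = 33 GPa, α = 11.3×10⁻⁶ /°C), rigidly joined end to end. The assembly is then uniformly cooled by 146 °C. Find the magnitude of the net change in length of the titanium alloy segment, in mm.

|ΔL| ≈ 0.613 mm

With the walls removed the bar would change length by δ_free = Σ αᵢΔT Lᵢ = 8.5×10⁻⁶×146×725 + 11.3×10⁻⁶×146×800 = 2.22 mm.
The walls prevent any net length change, so an axial force P (same in every segment) develops. Compatibility: P · Σ Lᵢ/(AᵢEᵢ) = δ_free.
The series flexibility is Σ Lᵢ/(AᵢEᵢ) = 725/(1175×116×10³) + 800/(675×33×10³) = 4.123×10⁻⁵ mm/N.
P = 2.22 / 4.123×10⁻⁵ = 53830 N = 53.83 kN, tensile.
For the titanium alloy segment, free thermal change = 8.5×10⁻⁶×146×725 = 0.8997 mm and elastic change from P = 53830×725/(1175×116×10³) = 0.2863 mm; these oppose, so the net change is 0.613 mm (segment shortens).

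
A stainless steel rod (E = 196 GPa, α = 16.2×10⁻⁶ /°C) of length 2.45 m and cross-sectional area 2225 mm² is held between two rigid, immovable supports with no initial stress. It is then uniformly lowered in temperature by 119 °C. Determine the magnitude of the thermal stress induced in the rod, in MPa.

σ ≈ 378 MPa (tensile)

With length fixed, the mechanical strain must cancel the thermal strain αΔT = 16.2×10⁻⁶ × 119 = 1927.8×10⁻⁶.
σ = EαΔT = 196×10³ × 16.2×10⁻⁶ × 119 = 377.8 MPa (tensile; the rod is trying to contract).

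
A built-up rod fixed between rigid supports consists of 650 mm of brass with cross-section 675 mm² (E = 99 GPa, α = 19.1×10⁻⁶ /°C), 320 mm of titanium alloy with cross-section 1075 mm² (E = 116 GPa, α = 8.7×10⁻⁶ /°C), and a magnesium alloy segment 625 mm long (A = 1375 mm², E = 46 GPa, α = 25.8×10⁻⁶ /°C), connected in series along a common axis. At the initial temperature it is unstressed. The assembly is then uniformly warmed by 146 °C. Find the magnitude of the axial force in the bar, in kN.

P ≈ 206 kN (compressive)

If the supports were absent, the total length change would be Σ αᵢΔT Lᵢ = 19.1×10⁻⁶×146×650 + 8.7×10⁻⁶×146×320 + 25.8×10⁻⁶×146×625 = 4.573 mm.
The walls prevent any net length change, so an axial force P (same in every segment) develops. Compatibility: P · Σ Lᵢ/(AᵢEᵢ) = δ_free.
Σ Lᵢ/(AᵢEᵢ) = 650/(675×99×10³) + 320/(1075×116×10³) + 625/(1375×46×10³) = 2.217×10⁻⁵ mm/N.
P = 4.573 / 2.217×10⁻⁵ = 206200 N = 206.2 kN, compressive.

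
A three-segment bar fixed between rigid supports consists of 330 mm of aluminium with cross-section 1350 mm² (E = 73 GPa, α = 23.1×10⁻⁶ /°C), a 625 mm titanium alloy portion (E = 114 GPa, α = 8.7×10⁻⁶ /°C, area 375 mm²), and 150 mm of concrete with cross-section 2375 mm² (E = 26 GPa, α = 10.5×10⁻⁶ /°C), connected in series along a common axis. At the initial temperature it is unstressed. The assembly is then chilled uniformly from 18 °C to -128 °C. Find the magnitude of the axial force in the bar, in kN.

With the walls removed the bar would change length by δ_free = Σ αᵢΔT Lᵢ = 23.1×10⁻⁶×146×330 + 8.7×10⁻⁶×146×625 + 10.5×10⁻⁶×146×150 = 2.137 mm.
Since the ends are fixed, an axial force P builds up, equal in every segment, with P · Σ Lᵢ/(AᵢEᵢ) = δ_free.
Σ Lᵢ/(AᵢEᵢ) = 330/(1350×73×10³) + 625/(375×114×10³) + 150/(2375×26×10³) = 2.04×10⁻⁵ mm/N.
So P = 2.137 / 2.04×10⁻⁵ = 104.8 kN, tensile.

P ≈ 105 kN (tensile)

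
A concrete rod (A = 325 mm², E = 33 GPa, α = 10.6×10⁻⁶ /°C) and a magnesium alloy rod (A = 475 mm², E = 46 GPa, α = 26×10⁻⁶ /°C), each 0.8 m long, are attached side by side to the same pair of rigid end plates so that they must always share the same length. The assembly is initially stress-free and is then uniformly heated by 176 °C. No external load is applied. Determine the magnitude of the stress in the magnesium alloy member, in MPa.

σ ≈ 41 MPa (compressive)

The magnesium alloy has the larger α, so on heating it would change length more than the concrete if both were free. The rigid plates force a common final length, so the magnesium alloy is put into compression and the concrete into tension, with equal and opposite forces P (no external load).
Compatibility of the two members (thermal + elastic change equal): (α₁ − α₂)ΔT = P·[1/(A₁E₁) + 1/(A₂E₂)].
|α₁ − α₂|·ΔT = 15.4×10⁻⁶ × 176 = 0.00271.
1/(A₁E₁) + 1/(A₂E₂) = 1/(325×33×10³) + 1/(475×46×10³) = 1.39×10⁻⁷ N⁻¹.
So P = 0.00271 / 1.39×10⁻⁷ = 19.5 kN.
σ_{magnesium alloy} = P/A₂ = 19500/475 = 41.05 MPa, compressive.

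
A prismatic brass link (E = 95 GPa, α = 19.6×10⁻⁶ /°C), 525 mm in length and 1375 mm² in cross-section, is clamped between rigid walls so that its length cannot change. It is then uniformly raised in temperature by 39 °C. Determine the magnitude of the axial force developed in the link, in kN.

With zero net strain, σ = E·αΔT = 95 GPa × 19.6×10⁻⁶ × 39 = 72.62 MPa.
Axial force P = σA = 72.62 × 1375 = 99850 N = 99.85 kN, compressive.

P ≈ 99.8 kN (compressive)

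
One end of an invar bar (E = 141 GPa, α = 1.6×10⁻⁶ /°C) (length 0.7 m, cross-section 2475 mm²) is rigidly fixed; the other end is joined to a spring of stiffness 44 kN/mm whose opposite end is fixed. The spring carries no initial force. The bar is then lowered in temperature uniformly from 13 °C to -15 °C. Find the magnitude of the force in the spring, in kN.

P ≈ 1.27 kN

The unrestrained thermal change is αΔT L = 1.6×10⁻⁶ × 28 × 700 = 0.03136 mm.
With a force P in the spring, the elastic change of the bar is PL/(AE) and that of the spring is P/k; compatibility requires their sum to equal δ_free.
P [ L/(AE) + 1/k ] = δ_free → P [ 700/(2475×141×10³) + 1/(44×10³) ] = 0.03136.
P = 0.03136 / 2.473×10⁻⁵ = 1268 N.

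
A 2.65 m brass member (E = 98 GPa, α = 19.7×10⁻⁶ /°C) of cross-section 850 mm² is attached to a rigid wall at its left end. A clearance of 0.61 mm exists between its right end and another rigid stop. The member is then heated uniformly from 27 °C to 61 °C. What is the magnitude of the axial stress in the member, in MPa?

Free thermal elongation = αΔT L = 19.7×10⁻⁶ × 34 × 2650 = 1.775 mm.
After closing the 0.61 mm clearance, 1.775 − 0.61 = 1.165 mm of expansion remains to be suppressed by the wall.
Compatibility: PL/(AE) = 1.165 mm, so σ = P/A = E × (1.165/2650) = 43.08 MPa.

σ ≈ 43.1 MPa (compressive)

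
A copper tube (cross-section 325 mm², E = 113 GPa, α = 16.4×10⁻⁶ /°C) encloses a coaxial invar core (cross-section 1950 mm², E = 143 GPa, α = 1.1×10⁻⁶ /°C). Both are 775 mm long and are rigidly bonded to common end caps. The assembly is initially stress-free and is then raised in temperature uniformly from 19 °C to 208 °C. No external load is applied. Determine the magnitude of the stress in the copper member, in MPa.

Both members must finish at the same length. With the larger α, the copper tends to over-expand; the plates restrain it, putting the copper in compression and the invar in tension. With no external load the two internal forces are equal and opposite, magnitude P.
Compatibility of the two members (thermal + elastic change equal): (α₁ − α₂)ΔT = P·[1/(A₁E₁) + 1/(A₂E₂)].
|α₁ − α₂|·ΔT = 15.3×10⁻⁶ × 189 = 0.002892.
1/(A₁E₁) + 1/(A₂E₂) = 1/(325×113×10³) + 1/(1950×143×10³) = 3.082×10⁻⁸ N⁻¹.
P = 0.002892 / 3.082×10⁻⁸ = 93840 N = 93.84 kN.
σ_{copper} = P/A₁ = 93840/325 = 288.7 MPa, compressive.

σ ≈ 289 MPa (compressive)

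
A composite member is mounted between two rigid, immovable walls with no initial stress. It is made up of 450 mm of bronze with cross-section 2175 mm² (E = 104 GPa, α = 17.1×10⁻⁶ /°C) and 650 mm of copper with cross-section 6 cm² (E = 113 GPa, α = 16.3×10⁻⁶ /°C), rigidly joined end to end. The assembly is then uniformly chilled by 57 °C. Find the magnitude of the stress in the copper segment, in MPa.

σ ≈ 150 MPa (tensile)

If the supports were absent, the total length change would be Σ αᵢΔT Lᵢ = 17.1×10⁻⁶×57×450 + 16.3×10⁻⁶×57×650 = 1.043 mm.
The walls prevent any net length change, so an axial force P (same in every segment) develops. Compatibility: P · Σ Lᵢ/(AᵢEᵢ) = δ_free.
The series flexibility is Σ Lᵢ/(AᵢEᵢ) = 450/(2175×104×10³) + 650/(600×113×10³) = 1.158×10⁻⁵ mm/N.
So P = 1.043 / 1.158×10⁻⁵ = 90.06 kN, tensile.
σ_{copper} = P / A = 90060 / 600 = 150.1 MPa.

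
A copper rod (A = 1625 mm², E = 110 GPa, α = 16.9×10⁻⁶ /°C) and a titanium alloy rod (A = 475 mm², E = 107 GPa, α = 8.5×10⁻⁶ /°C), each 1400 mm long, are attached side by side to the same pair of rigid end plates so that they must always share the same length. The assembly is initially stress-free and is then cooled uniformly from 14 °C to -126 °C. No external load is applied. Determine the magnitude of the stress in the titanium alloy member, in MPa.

The copper has the larger α, so on cooling it would change length more than the titanium alloy if both were free. The rigid plates force a common final length, so the copper is put into tension and the titanium alloy into compression, with equal and opposite forces P (no external load).
Setting the final lengths equal and cancelling L: (α₁ − α₂)ΔT = P/(A₁E₁) + P/(A₂E₂).
|α₁ − α₂|·ΔT = 8.4×10⁻⁶ × 140 = 0.001176.
1/(A₁E₁) + 1/(A₂E₂) = 1/(1625×110×10³) + 1/(475×107×10³) = 2.527×10⁻⁸ N⁻¹.
P = 0.001176 / 2.527×10⁻⁸ = 46540 N = 46.54 kN.
σ_{titanium alloy} = P/A₂ = 46540/475 = 97.97 MPa, compressive.

σ ≈ 98 MPa (compressive)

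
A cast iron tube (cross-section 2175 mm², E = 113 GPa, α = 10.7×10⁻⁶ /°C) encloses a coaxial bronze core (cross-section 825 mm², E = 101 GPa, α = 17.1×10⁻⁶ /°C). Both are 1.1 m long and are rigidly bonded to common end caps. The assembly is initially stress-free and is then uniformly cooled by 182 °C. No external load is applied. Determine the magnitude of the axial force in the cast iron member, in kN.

P ≈ 72.5 kN (compressive in the cast iron)

Both members must finish at the same length. With the larger α, the bronze tends to over-contract; the plates restrain it, putting the bronze in tension and the cast iron in compression. With no external load the two internal forces are equal and opposite, magnitude P.
Setting the final lengths equal and cancelling L: (α₁ − α₂)ΔT = P/(A₁E₁) + P/(A₂E₂).
|α₁ − α₂|·ΔT = 6.4×10⁻⁶ × 182 = 0.001165.
1/(A₁E₁) + 1/(A₂E₂) = 1/(2175×113×10³) + 1/(825×101×10³) = 1.607×10⁻⁸ N⁻¹.
P = 0.001165 / 1.607×10⁻⁸ = 72480 N = 72.48 kN.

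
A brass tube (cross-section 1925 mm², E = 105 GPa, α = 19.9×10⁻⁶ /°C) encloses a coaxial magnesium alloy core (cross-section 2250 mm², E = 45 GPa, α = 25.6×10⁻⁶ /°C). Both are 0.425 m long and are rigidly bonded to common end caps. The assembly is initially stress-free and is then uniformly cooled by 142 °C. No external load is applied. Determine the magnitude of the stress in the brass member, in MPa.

The magnesium alloy has the larger α, so on cooling it would change length more than the brass if both were free. The rigid plates force a common final length, so the magnesium alloy is put into tension and the brass into compression, with equal and opposite forces P (no external load).
Setting the final lengths equal and cancelling L: (α₁ − α₂)ΔT = P/(A₁E₁) + P/(A₂E₂).
|α₁ − α₂|·ΔT = 5.7×10⁻⁶ × 142 = 0.0008094.
1/(A₁E₁) + 1/(A₂E₂) = 1/(1925×105×10³) + 1/(2250×45×10³) = 1.482×10⁻⁸ N⁻¹.
So P = 0.0008094 / 1.482×10⁻⁸ = 54.6 kN.
σ_{brass} = P/A₁ = 54600/1925 = 28.36 MPa, compressive.

σ ≈ 28.4 MPa (compressive)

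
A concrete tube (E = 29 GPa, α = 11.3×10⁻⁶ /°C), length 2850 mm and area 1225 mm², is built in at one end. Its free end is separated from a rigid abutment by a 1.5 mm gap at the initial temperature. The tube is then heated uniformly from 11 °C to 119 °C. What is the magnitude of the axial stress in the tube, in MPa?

σ ≈ 20.1 MPa (compressive)

Unrestrained expansion: δ_free = αΔT L = 11.3×10⁻⁶ × 108 × 2850 = 3.478 mm.
The gap closes (δ_free > 1.5 mm) and the wall then resists a further 3.478 − 1.5 = 1.978 mm of expansion.
Compatibility: PL/(AE) = 1.978 mm, so σ = P/A = E × (1.978/2850) = 20.13 MPa.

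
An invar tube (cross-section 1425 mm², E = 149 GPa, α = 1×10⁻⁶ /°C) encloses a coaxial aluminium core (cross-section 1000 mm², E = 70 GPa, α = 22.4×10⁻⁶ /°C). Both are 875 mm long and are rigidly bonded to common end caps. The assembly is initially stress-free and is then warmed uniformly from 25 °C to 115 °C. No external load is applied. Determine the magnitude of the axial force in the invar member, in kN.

The aluminium has the larger α, so on heating it would change length more than the invar if both were free. The rigid plates force a common final length, so the aluminium is put into compression and the invar into tension, with equal and opposite forces P (no external load).
Compatibility of the two members (thermal + elastic change equal): (α₁ − α₂)ΔT = P·[1/(A₁E₁) + 1/(A₂E₂)].
|α₁ − α₂|·ΔT = 21.4×10⁻⁶ × 90 = 0.001926.
1/(A₁E₁) + 1/(A₂E₂) = 1/(1425×149×10³) + 1/(1000×70×10³) = 1.9×10⁻⁸ N⁻¹.
P = 0.001926 / 1.9×10⁻⁸ = 101400 N = 101.4 kN.

P ≈ 101 kN (tensile in the invar)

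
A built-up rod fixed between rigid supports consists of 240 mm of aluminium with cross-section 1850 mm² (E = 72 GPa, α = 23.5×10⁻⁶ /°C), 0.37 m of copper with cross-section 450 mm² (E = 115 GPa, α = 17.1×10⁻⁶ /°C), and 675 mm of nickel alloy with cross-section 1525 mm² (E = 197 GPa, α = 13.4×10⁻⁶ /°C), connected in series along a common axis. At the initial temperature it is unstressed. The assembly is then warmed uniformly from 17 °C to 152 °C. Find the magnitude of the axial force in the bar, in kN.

Free thermal expansion of the whole bar: Σ αᵢΔT Lᵢ = 23.5×10⁻⁶×135×240 + 17.1×10⁻⁶×135×370 + 13.4×10⁻⁶×135×675 = 2.837 mm.
The rigid supports impose zero overall length change; the single axial force P common to all segments must satisfy P Σ Lᵢ/(AᵢEᵢ) = δ_free.
The series flexibility is Σ Lᵢ/(AᵢEᵢ) = 240/(1850×72×10³) + 370/(450×115×10³) + 675/(1525×197×10³) = 1.12×10⁻⁵ mm/N.
So P = 2.837 / 1.12×10⁻⁵ = 253.3 kN, compressive.

P ≈ 253 kN (compressive)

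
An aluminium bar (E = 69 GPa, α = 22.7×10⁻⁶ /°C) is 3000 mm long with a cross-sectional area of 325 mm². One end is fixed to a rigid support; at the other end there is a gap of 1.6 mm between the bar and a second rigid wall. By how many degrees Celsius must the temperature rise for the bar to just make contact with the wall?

ΔT ≈ 23.5 °C

Contact occurs when the free expansion equals the gap: αΔT L = 1.6 mm.
So ΔT = g/(αL) = 1.6/(22.7×10⁻⁶ × 3000) = 23.49 °C.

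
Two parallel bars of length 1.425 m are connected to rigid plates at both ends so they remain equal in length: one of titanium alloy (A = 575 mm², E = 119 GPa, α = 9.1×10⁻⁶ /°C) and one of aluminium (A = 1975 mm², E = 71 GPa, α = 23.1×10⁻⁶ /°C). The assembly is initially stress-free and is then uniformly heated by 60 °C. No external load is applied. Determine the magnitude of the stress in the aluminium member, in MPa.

σ ≈ 19.6 MPa (compressive)

The aluminium has the larger α, so on heating it would change length more than the titanium alloy if both were free. The rigid plates force a common final length, so the aluminium is put into compression and the titanium alloy into tension, with equal and opposite forces P (no external load).
Equating the net (thermal + elastic) strains gives |α₁ − α₂|·ΔT = P·[1/(A₁E₁) + 1/(A₂E₂)].
|α₁ − α₂|·ΔT = 14×10⁻⁶ × 60 = 0.00084.
1/(A₁E₁) + 1/(A₂E₂) = 1/(575×119×10³) + 1/(1975×71×10³) = 2.175×10⁻⁸ N⁻¹.
So P = 0.00084 / 2.175×10⁻⁸ = 38.63 kN.
σ_{aluminium} = P/A₂ = 38630/1975 = 19.56 MPa, compressive.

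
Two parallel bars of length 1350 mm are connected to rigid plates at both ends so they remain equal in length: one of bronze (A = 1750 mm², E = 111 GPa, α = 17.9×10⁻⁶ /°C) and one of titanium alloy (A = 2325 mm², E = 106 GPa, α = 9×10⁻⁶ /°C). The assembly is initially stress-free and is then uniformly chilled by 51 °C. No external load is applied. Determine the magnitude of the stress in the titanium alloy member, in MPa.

Equilibrium of a rigid end plate with no external load gives equal and opposite internal forces ±P in the two members. Since α_{bronze} > α_{titanium alloy}, cooling drives the bronze into tension and the titanium alloy into compression.
Equating the net (thermal + elastic) strains gives |α₁ − α₂|·ΔT = P·[1/(A₁E₁) + 1/(A₂E₂)].
|α₁ − α₂|·ΔT = 8.9×10⁻⁶ × 51 = 0.0004539.
1/(A₁E₁) + 1/(A₂E₂) = 1/(1750×111×10³) + 1/(2325×106×10³) = 9.206×10⁻⁹ N⁻¹.
P = 0.0004539 / 9.206×10⁻⁹ = 49310 N = 49.31 kN.
σ_{titanium alloy} = P/A₂ = 49310/2325 = 21.21 MPa, compressive.

σ ≈ 21.2 MPa (compressive)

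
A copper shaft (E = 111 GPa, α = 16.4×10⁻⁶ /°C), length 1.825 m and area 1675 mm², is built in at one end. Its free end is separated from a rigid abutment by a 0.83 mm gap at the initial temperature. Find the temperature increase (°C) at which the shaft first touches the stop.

The gap closes when αΔT L = 0.83 mm, since the shaft is still unstressed at that instant.
ΔT = 0.83 / (16.4×10⁻⁶ × 1825) = 27.73 °C.

ΔT ≈ 27.7 °C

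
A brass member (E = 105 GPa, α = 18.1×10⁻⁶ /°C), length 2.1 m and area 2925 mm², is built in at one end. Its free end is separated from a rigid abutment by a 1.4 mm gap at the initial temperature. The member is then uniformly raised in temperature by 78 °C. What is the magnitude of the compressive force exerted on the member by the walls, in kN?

If the wall were absent the member would grow by αΔT L = 18.1×10⁻⁶ × 78 × 2100 = 2.965 mm.
This exceeds the 1.4 mm gap, so the wall pushes back. The portion of expansion that must be recovered elastically is δ_free − gap = 2.965 − 1.4 = 1.565 mm.
So σ = E(δ_free − g)/L = 105×10³ × 1.565/2100 = 78.24 MPa.
Force on the wall = σA = 78.24 × 2925 mm² = 228.8 kN.

P ≈ 229 kN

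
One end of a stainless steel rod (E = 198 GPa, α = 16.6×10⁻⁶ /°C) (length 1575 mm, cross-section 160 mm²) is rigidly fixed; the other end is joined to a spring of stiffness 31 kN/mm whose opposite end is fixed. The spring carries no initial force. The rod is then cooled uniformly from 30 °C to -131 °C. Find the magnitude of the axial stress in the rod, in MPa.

Free thermal contraction: δ_free = αΔT L = 16.6×10⁻⁶ × 161 × 1575 = 4.209 mm.
Let P be the tensile force in the spring. The rod extends elastically by PL/(AE) and the spring stretches by P/k; together these equal δ_free.
So P = δ_free / [L/(AE) + 1/k] = 4.209 / [ 1575/(160×198×10³) + 1/(31×10³) ].
P = 4.209 / 8.197×10⁻⁵ = 51350 N.
σ = P/A = 51350/160 = 320.9 MPa.

σ ≈ 321 MPa (tensile)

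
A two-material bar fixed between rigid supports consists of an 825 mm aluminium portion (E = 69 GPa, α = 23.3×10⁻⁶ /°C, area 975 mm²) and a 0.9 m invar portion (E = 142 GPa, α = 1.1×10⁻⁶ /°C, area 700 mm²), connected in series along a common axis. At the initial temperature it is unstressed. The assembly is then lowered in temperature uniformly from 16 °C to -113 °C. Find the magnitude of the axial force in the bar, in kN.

If the supports were absent, the total length change would be Σ αᵢΔT Lᵢ = 23.3×10⁻⁶×129×825 + 1.1×10⁻⁶×129×900 = 2.607 mm.
Since the ends are fixed, an axial force P builds up, equal in every segment, with P · Σ Lᵢ/(AᵢEᵢ) = δ_free.
The series flexibility is Σ Lᵢ/(AᵢEᵢ) = 825/(975×69×10³) + 900/(700×142×10³) = 2.132×10⁻⁵ mm/N.
So P = 2.607 / 2.132×10⁻⁵ = 122.3 kN, tensile.

P ≈ 122 kN (tensile)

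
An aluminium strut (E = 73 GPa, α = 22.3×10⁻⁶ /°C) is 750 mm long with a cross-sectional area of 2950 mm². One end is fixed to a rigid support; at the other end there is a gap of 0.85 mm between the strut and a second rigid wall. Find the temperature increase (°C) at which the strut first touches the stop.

Contact occurs when the free expansion equals the gap: αΔT L = 0.85 mm.
So ΔT = g/(αL) = 0.85/(22.3×10⁻⁶ × 750) = 50.82 °C.

ΔT ≈ 50.8 °C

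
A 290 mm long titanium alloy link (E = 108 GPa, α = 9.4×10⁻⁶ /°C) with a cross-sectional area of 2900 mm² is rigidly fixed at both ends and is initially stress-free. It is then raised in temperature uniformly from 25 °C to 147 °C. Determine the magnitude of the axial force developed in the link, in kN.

Full restraint means ε = 0, so the stress is σ = EαΔT = 108×10³ × 9.4×10⁻⁶ × 122 = 123.9 MPa.
Then P = σA = 123.9 × 2900 mm² = 359.2 kN, compressive.

P ≈ 359 kN (compressive)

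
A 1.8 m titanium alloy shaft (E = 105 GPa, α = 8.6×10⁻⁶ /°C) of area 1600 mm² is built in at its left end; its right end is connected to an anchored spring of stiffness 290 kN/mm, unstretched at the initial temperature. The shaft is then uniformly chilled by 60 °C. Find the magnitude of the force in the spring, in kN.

P ≈ 65.6 kN

Free thermal contraction: δ_free = αΔT L = 8.6×10⁻⁶ × 60 × 1800 = 0.9288 mm.
With a force P in the spring, the elastic change of the shaft is PL/(AE) and that of the spring is P/k; compatibility requires their sum to equal δ_free.
So P = δ_free / [L/(AE) + 1/k] = 0.9288 / [ 1800/(1600×105×10³) + 1/(290×10³) ].
P = 0.9288 / 1.416×10⁻⁵ = 65580 N.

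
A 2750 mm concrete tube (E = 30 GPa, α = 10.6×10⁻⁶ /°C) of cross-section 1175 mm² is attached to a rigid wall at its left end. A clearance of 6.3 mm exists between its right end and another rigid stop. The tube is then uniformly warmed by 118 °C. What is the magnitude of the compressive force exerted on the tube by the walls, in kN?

P ≈ 0 kN

Unrestrained expansion: δ_free = αΔT L = 10.6×10⁻⁶ × 118 × 2750 = 3.44 mm.
Since δ_free = 3.44 mm is less than the 6.3 mm gap, the tube never touches the wall. No axial force develops.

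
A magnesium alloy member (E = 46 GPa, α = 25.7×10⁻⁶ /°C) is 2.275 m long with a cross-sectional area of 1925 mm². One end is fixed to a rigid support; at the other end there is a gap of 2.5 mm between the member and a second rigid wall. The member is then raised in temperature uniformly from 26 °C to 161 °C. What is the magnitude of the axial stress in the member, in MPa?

σ ≈ 109 MPa (compressive)

Free thermal elongation = αΔT L = 25.7×10⁻⁶ × 135 × 2275 = 7.893 mm.
The gap closes (δ_free > 2.5 mm) and the wall then resists a further 7.893 − 2.5 = 5.393 mm of expansion.
That suppressed elongation corresponds to σ = E·Δ/L = 46×10³ × 5.393/2275 = 109 MPa.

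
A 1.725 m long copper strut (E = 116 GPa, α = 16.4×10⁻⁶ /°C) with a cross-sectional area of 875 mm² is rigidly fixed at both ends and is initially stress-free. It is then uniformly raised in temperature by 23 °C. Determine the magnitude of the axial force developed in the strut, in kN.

The ends cannot move, so σ = EαΔT = 116×10³ × 16.4×10⁻⁶ × 23 = 43.76 MPa.
P = AEαΔT = 875 × 116×10³ × 16.4×10⁻⁶ × 23 = 38.29 kN (compressive).

P ≈ 38.3 kN (compressive)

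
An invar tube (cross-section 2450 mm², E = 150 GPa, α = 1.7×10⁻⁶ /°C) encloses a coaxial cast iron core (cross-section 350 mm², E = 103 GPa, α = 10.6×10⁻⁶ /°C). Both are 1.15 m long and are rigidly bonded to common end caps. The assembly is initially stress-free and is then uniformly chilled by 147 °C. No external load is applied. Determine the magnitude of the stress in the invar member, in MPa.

Equilibrium of a rigid end plate with no external load gives equal and opposite internal forces ±P in the two members. Since α_{cast iron} > α_{invar}, cooling drives the cast iron into tension and the invar into compression.
Equating the net (thermal + elastic) strains gives |α₁ − α₂|·ΔT = P·[1/(A₁E₁) + 1/(A₂E₂)].
|α₁ − α₂|·ΔT = 8.9×10⁻⁶ × 147 = 0.001308.
1/(A₁E₁) + 1/(A₂E₂) = 1/(2450×150×10³) + 1/(350×103×10³) = 3.046×10⁻⁸ N⁻¹.
P = 0.001308 / 3.046×10⁻⁸ = 42950 N = 42.95 kN.
σ_{invar} = P/A₁ = 42950/2450 = 17.53 MPa, compressive.

σ ≈ 17.5 MPa (compressive)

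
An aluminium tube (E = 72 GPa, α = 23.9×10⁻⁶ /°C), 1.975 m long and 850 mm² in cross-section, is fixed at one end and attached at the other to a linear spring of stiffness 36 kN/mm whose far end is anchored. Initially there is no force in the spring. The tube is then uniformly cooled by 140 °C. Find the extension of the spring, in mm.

Free thermal contraction: δ_free = αΔT L = 23.9×10⁻⁶ × 140 × 1975 = 6.608 mm.
Let P be the tensile force in the spring. The tube extends elastically by PL/(AE) and the spring stretches by P/k; together these equal δ_free.
So P = δ_free / [L/(AE) + 1/k] = 6.608 / [ 1975/(850×72×10³) + 1/(36×10³) ].
P = 6.608 / 6.005×10⁻⁵ = 110000 N.
Spring extension = P/k = 110000/(36×10³) = 3.057 mm.

δ ≈ 3.06 mm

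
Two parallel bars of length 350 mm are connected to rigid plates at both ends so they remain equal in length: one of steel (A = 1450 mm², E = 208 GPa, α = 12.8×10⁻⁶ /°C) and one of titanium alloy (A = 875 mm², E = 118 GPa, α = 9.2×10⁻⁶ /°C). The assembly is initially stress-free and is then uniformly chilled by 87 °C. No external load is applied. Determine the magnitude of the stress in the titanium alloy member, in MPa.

The steel has the larger α, so on cooling it would change length more than the titanium alloy if both were free. The rigid plates force a common final length, so the steel is put into tension and the titanium alloy into compression, with equal and opposite forces P (no external load).
Compatibility of the two members (thermal + elastic change equal): (α₁ − α₂)ΔT = P·[1/(A₁E₁) + 1/(A₂E₂)].
|α₁ − α₂|·ΔT = 3.6×10⁻⁶ × 87 = 0.0003132.
1/(A₁E₁) + 1/(A₂E₂) = 1/(1450×208×10³) + 1/(875×118×10³) = 1.3×10⁻⁸ N⁻¹.
So P = 0.0003132 / 1.3×10⁻⁸ = 24.09 kN.
σ_{titanium alloy} = P/A₂ = 24090/875 = 27.53 MPa, compressive.

σ ≈ 27.5 MPa (compressive)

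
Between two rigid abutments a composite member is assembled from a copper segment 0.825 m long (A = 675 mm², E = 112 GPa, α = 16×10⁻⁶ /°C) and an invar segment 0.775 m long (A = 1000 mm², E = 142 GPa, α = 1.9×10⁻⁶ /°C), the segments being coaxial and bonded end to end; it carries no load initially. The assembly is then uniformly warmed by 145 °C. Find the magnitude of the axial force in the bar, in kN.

P ≈ 130 kN (compressive)

With the walls removed the bar would change length by δ_free = Σ αᵢΔT Lᵢ = 16×10⁻⁶×145×825 + 1.9×10⁻⁶×145×775 = 2.128 mm.
The walls prevent any net length change, so an axial force P (same in every segment) develops. Compatibility: P · Σ Lᵢ/(AᵢEᵢ) = δ_free.
Σ Lᵢ/(AᵢEᵢ) = 825/(675×112×10³) + 775/(1000×142×10³) = 1.637×10⁻⁵ mm/N.
P = 2.128 / 1.637×10⁻⁵ = 130000 N = 130 kN, compressive.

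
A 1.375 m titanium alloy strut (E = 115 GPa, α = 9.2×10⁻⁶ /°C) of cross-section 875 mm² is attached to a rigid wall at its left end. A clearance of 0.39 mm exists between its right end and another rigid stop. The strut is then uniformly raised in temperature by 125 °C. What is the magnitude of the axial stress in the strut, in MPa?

Unrestrained expansion: δ_free = αΔT L = 9.2×10⁻⁶ × 125 × 1375 = 1.581 mm.
The gap closes (δ_free > 0.39 mm) and the wall then resists a further 1.581 − 0.39 = 1.191 mm of expansion.
That suppressed elongation corresponds to σ = E·Δ/L = 115×10³ × 1.191/1375 = 99.63 MPa.

σ ≈ 99.6 MPa (compressive)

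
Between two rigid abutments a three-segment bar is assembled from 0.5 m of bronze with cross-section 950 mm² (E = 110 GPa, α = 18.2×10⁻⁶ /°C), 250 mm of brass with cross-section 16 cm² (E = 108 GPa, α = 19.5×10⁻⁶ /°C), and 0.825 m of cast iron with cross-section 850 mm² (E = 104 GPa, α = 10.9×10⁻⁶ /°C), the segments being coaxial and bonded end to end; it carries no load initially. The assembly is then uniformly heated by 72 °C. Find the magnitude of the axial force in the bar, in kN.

If the supports were absent, the total length change would be Σ αᵢΔT Lᵢ = 18.2×10⁻⁶×72×500 + 19.5×10⁻⁶×72×250 + 10.9×10⁻⁶×72×825 = 1.654 mm.
The walls prevent any net length change, so an axial force P (same in every segment) develops. Compatibility: P · Σ Lᵢ/(AᵢEᵢ) = δ_free.
The series flexibility is Σ Lᵢ/(AᵢEᵢ) = 500/(950×110×10³) + 250/(1600×108×10³) + 825/(850×104×10³) = 1.556×10⁻⁵ mm/N.
Hence P = δ_free / Σ(L/AE) = 1.654/1.556×10⁻⁵ = 106.2 kN (compressive).

P ≈ 106 kN (compressive)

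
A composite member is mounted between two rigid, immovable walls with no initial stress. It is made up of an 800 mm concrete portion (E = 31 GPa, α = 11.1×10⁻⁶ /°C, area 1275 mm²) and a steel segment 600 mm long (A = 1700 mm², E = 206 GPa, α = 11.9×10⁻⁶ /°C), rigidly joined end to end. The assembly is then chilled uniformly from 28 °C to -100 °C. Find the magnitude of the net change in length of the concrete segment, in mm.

|ΔL| ≈ 0.754 mm

Free thermal contraction of the whole bar: Σ αᵢΔT Lᵢ = 11.1×10⁻⁶×128×800 + 11.9×10⁻⁶×128×600 = 2.051 mm.
Since the ends are fixed, an axial force P builds up, equal in every segment, with P · Σ Lᵢ/(AᵢEᵢ) = δ_free.
Σ Lᵢ/(AᵢEᵢ) = 800/(1275×31×10³) + 600/(1700×206×10³) = 2.195×10⁻⁵ mm/N.
P = 2.051 / 2.195×10⁻⁵ = 93400 N = 93.4 kN, tensile.
For the concrete segment, free thermal change = 11.1×10⁻⁶×128×800 = 1.137 mm and elastic change from P = 93400×800/(1275×31×10³) = 1.891 mm; these oppose, so the net change is 0.754 mm (segment lengthens).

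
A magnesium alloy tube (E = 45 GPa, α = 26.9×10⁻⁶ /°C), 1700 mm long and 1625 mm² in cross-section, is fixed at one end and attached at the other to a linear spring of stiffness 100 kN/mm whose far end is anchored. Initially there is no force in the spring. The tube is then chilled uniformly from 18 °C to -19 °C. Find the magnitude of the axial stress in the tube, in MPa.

If the spring were absent the tube would shorten by αΔT L = 26.9×10⁻⁶ × 37 × 1700 = 1.692 mm.
Let P be the tensile force in the spring. The tube extends elastically by PL/(AE) and the spring stretches by P/k; together these equal δ_free.
So P = δ_free / [L/(AE) + 1/k] = 1.692 / [ 1700/(1625×45×10³) + 1/(100×10³) ].
P = 1.692 / 3.325×10⁻⁵ = 50890 N.
σ = P/A = 50890/1625 = 31.32 MPa.

σ ≈ 31.3 MPa (tensile)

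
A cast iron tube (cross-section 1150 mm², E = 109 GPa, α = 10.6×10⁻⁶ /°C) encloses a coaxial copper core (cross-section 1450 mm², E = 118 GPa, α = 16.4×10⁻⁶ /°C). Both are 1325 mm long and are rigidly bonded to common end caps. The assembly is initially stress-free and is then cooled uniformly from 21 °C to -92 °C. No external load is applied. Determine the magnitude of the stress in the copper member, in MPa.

σ ≈ 32.7 MPa (tensile)

The copper has the larger α, so on cooling it would change length more than the cast iron if both were free. The rigid plates force a common final length, so the copper is put into tension and the cast iron into compression, with equal and opposite forces P (no external load).
Compatibility of the two members (thermal + elastic change equal): (α₁ − α₂)ΔT = P·[1/(A₁E₁) + 1/(A₂E₂)].
|α₁ − α₂|·ΔT = 5.8×10⁻⁶ × 113 = 0.0006554.
1/(A₁E₁) + 1/(A₂E₂) = 1/(1150×109×10³) + 1/(1450×118×10³) = 1.382×10⁻⁸ N⁻¹.
So P = 0.0006554 / 1.382×10⁻⁸ = 47.42 kN.
σ_{copper} = P/A₂ = 47420/1450 = 32.7 MPa, tensile.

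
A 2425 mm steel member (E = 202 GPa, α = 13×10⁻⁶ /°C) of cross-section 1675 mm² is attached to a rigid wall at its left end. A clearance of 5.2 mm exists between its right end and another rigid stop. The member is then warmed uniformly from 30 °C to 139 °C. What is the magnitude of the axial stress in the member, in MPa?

σ ≈ 0 MPa

Free thermal elongation = αΔT L = 13×10⁻⁶ × 109 × 2425 = 3.436 mm.
This is smaller than the 5.2 mm clearance, so the member expands freely without reaching the stop — the stress is zero.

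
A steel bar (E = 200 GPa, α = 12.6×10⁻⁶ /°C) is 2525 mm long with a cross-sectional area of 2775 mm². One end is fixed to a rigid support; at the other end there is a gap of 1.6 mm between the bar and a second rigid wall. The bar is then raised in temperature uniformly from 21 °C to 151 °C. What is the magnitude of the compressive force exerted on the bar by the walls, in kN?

Free thermal elongation = αΔT L = 12.6×10⁻⁶ × 130 × 2525 = 4.136 mm.
The gap closes (δ_free > 1.6 mm) and the wall then resists a further 4.136 − 1.6 = 2.536 mm of expansion.
Compatibility: PL/(AE) = 2.536 mm, so σ = P/A = E × (2.536/2525) = 200.9 MPa.
P = σA = 200.9 × 2775 = 557.4 kN.

P ≈ 557 kN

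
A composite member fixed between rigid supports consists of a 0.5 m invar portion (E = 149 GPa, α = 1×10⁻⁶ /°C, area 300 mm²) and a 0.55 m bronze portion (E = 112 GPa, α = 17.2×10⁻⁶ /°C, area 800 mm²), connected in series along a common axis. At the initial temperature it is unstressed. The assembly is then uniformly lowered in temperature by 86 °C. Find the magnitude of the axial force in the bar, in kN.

P ≈ 49.4 kN (tensile)

If the supports were absent, the total length change would be Σ αᵢΔT Lᵢ = 1×10⁻⁶×86×500 + 17.2×10⁻⁶×86×550 = 0.8566 mm.
The rigid supports impose zero overall length change; the single axial force P common to all segments must satisfy P Σ Lᵢ/(AᵢEᵢ) = δ_free.
Σ Lᵢ/(AᵢEᵢ) = 500/(300×149×10³) + 550/(800×112×10³) = 1.732×10⁻⁵ mm/N.
So P = 0.8566 / 1.732×10⁻⁵ = 49.44 kN, tensile.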